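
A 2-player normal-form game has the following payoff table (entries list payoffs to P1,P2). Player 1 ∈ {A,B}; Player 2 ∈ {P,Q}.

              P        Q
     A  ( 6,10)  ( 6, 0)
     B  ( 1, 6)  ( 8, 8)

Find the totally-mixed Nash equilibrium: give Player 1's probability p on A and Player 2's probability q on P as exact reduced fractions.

P1 indiff ⇒ q·6+(1-q)·6 = q·1+(1-q)·8 ⇒ q(5) = (1-q)(2) ⇒ q = 2/7
P2 indiff ⇒ p·10+(1-p)·6 = p·0+(1-p)·8 ⇒ p(10) = (1-p)(2) ⇒ p = 1/6

P1 mixes 1/6 on A; P2 mixes 2/7 on P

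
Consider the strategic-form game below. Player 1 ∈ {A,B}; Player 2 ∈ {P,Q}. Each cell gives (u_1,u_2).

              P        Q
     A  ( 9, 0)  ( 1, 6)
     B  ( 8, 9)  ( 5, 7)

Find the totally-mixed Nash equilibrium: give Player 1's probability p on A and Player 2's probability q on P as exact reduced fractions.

P1 mixes 1/4 on A; P2 mixes 4/5 on P

P1 indiff ⇒ q·9+(1-q)·1 = q·8+(1-q)·5 ⇒ q(1) = (1-q)(4) ⇒ q = 4/5
P2 indiff ⇒ p·0+(1-p)·9 = p·6+(1-p)·7 ⇒ p(-6) = (1-p)(-2) ⇒ p = 1/4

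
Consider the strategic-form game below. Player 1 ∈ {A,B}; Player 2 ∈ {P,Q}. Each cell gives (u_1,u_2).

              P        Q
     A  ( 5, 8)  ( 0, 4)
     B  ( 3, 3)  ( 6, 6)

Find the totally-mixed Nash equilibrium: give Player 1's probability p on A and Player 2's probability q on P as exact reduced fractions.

p=3/7, q=3/4

P1 indiff ⇒ q·5+(1-q)·0 = q·3+(1-q)·6 ⇒ q(2) = (1-q)(6) ⇒ q = 3/4
P2 indiff ⇒ p·8+(1-p)·3 = p·4+(1-p)·6 ⇒ p(4) = (1-p)(3) ⇒ p = 3/7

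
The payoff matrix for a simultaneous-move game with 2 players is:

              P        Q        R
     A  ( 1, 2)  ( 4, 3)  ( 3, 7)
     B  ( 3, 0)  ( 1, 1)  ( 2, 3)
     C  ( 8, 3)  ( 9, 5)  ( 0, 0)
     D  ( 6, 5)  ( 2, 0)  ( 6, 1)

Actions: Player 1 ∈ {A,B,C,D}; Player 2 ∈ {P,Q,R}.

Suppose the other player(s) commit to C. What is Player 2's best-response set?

u_2(P vs C) = 3
u_2(Q vs C) = 5
u_2(R vs C) = 0
max payoff 5 at {Q}

argmax u_2 = {Q}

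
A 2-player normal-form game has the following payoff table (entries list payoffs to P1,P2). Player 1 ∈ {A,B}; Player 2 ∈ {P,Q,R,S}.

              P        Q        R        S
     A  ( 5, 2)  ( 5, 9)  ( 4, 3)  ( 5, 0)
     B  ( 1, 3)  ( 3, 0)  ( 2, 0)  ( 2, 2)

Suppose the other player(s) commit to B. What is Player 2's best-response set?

u_2(P vs B) = 3
u_2(Q vs B) = 0
u_2(R vs B) = 0
u_2(S vs B) = 2
max payoff 3 at {P}

argmax u_2 = {P}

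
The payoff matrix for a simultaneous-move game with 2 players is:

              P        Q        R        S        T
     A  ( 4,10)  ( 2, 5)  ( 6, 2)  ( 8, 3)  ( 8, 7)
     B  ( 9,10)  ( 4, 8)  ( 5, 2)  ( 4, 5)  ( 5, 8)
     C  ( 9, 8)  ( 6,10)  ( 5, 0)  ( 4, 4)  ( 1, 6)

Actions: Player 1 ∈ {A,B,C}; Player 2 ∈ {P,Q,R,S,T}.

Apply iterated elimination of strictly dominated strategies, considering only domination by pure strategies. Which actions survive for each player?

P2 drop R (P beats it: A:10>2 B:10>2 C:8>0)
P2 drop S (P beats it: A:10>3 B:10>5 C:8>4)
P2 drop T (P beats it: A:10>7 B:10>8 C:8>6)
P1 drop A (B beats it: P:9>4 Q:4>2)
P1→{B,C} P2→{P,Q}

IESDS → P1:{B,C} P2:{P,Q}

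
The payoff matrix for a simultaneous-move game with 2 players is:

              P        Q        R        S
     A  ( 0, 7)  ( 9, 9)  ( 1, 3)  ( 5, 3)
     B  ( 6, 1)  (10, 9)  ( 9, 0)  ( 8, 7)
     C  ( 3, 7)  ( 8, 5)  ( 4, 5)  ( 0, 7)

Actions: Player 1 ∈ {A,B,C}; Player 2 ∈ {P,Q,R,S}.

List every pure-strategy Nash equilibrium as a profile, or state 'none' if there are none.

(A,P): not NE [P1→B gives 6>0; P2→Q gives 9>7]
(A,Q): not NE [P1→B gives 10>9]
(A,R): not NE [P1→B gives 9>1; P2→Q gives 9>3]
(A,S): not NE [P1→B gives 8>5; P2→Q gives 9>3]
(B,P): not NE [P2→Q gives 9>1]
(B,Q): NE
(B,R): not NE [P2→Q gives 9>0]
(B,S): not NE [P2→Q gives 9>7]
(C,P): not NE [P1→B gives 6>3]
(C,Q): not NE [P1→B gives 10>8; P2→S gives 7>5]
(C,R): not NE [P1→B gives 9>4; P2→S gives 7>5]
(C,S): not NE [P1→B gives 8>0]

PSNE = {(B,Q)}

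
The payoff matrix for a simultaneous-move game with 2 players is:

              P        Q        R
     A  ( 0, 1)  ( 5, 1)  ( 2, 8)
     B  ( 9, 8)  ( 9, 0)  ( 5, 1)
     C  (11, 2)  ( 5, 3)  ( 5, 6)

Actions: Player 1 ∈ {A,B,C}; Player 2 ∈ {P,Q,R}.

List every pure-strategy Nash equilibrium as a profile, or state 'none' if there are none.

(A,P): not NE [P1→C gives 11>0; P2→R gives 8>1]
(A,Q): not NE [P1→B gives 9>5; P2→R gives 8>1]
(A,R): not NE [P1→C gives 5>2]
(B,P): not NE [P1→C gives 11>9]
(B,Q): not NE [P2→P gives 8>0]
(B,R): not NE [P2→P gives 8>1]
(C,P): not NE [P2→R gives 6>2]
(C,Q): not NE [P1→B gives 9>5; P2→R gives 6>3]
(C,R): NE

Nash profiles: (C,R)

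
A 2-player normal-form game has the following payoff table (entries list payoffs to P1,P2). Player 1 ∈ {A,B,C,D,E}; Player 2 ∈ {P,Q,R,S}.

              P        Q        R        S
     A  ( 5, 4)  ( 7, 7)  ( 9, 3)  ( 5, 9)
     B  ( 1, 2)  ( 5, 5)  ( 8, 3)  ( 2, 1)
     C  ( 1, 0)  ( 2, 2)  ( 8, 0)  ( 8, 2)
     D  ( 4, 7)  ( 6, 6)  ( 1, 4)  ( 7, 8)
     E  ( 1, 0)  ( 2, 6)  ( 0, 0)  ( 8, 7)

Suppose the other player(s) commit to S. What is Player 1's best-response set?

u_1(A vs S) = 5
u_1(B vs S) = 2
u_1(C vs S) = 8
u_1(D vs S) = 7
u_1(E vs S) = 8
max payoff 8 at {C,E}

P1 best: {C,E}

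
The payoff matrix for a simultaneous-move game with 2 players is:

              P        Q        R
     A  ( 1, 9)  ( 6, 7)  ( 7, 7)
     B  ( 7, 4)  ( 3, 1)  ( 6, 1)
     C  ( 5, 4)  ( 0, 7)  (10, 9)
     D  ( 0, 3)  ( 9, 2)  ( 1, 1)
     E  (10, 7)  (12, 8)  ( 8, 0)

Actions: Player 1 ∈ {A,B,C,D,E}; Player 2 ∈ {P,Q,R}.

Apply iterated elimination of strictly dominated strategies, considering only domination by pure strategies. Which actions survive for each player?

Remaining: P1:{C,E} P2:{Q,R}

P1 drop A (E beats it: P:10>1 Q:12>6 R:8>7)
P1 drop B (E beats it: P:10>7 Q:12>3 R:8>6)
P1 drop D (E beats it: P:10>0 Q:12>9 R:8>1)
P2 drop P (Q beats it: C:7>4 E:8>7)
P1→{C,E} P2→{Q,R}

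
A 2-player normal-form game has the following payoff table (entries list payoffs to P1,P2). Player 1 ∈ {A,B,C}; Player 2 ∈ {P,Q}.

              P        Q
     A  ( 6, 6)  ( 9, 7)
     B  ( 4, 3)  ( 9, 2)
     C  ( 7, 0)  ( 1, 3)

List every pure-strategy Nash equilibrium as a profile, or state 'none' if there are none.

Nash profiles: (A,Q)

(A,P): not NE [P1→C gives 7>6; P2→Q gives 7>6]
(A,Q): NE
(B,P): not NE [P1→C gives 7>4]
(B,Q): not NE [P2→P gives 3>2]
(C,P): not NE [P2→Q gives 3>0]
(C,Q): not NE [P1→B gives 9>1]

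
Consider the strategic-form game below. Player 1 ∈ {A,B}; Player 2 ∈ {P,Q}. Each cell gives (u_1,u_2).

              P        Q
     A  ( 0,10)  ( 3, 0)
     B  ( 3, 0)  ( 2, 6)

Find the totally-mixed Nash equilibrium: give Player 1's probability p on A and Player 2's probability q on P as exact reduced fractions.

(p,q) = (3/8, 1/4)

P1 indiff ⇒ q·0+(1-q)·3 = q·3+(1-q)·2 ⇒ q(-3) = (1-q)(-1) ⇒ q = 1/4
P2 indiff ⇒ p·10+(1-p)·0 = p·0+(1-p)·6 ⇒ p(10) = (1-p)(6) ⇒ p = 3/8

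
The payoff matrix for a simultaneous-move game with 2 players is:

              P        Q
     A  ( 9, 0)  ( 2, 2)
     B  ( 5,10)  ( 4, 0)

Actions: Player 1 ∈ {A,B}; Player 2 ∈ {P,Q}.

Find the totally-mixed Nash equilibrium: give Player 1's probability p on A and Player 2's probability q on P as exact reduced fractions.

P1 indiff ⇒ q·9+(1-q)·2 = q·5+(1-q)·4 ⇒ q(4) = (1-q)(2) ⇒ q = 1/3
P2 indiff ⇒ p·0+(1-p)·10 = p·2+(1-p)·0 ⇒ p(-2) = (1-p)(-10) ⇒ p = 5/6

P1 mixes 5/6 on A; P2 mixes 1/3 on P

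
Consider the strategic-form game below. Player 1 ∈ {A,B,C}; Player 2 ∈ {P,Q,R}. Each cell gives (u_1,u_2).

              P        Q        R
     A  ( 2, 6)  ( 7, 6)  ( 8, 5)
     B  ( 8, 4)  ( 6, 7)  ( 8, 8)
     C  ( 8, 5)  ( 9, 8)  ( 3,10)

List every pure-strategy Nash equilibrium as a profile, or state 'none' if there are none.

NE set: (B,R)

(A,P): not NE [P1→C gives 8>2]
(A,Q): not NE [P1→C gives 9>7]
(A,R): not NE [P2→Q gives 6>5]
(B,P): not NE [P2→R gives 8>4]
(B,Q): not NE [P1→C gives 9>6; P2→R gives 8>7]
(B,R): NE
(C,P): not NE [P2→R gives 10>5]
(C,Q): not NE [P2→R gives 10>8]
(C,R): not NE [P1→B gives 8>3]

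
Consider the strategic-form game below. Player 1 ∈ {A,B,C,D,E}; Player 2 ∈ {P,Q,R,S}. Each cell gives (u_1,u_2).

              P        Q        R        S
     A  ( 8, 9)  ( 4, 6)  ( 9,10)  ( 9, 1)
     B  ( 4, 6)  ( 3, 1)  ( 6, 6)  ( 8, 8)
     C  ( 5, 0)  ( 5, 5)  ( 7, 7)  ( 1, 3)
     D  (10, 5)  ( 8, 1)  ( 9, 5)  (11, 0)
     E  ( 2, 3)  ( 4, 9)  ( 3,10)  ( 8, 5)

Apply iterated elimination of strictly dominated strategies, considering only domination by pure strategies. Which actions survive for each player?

IESDS → P1:{A,D} P2:{P,R}

P1 drop B (A beats it: P:8>4 Q:4>3 R:9>6 S:9>8)
P1 drop C (D beats it: P:10>5 Q:8>5 R:9>7 S:11>1)
P1 drop E (D beats it: P:10>2 Q:8>4 R:9>3 S:11>8)
P2 drop Q (P beats it: A:9>6 D:5>1)
P2 drop S (P beats it: A:9>1 D:5>0)
P1→{A,D} P2→{P,R}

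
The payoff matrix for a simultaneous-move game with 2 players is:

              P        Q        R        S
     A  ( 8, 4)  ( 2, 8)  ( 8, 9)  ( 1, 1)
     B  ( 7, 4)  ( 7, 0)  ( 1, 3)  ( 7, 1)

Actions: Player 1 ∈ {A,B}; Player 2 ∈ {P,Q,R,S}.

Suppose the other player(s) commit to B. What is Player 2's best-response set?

u_2(P vs B) = 4
u_2(Q vs B) = 0
u_2(R vs B) = 3
u_2(S vs B) = 1
max payoff 4 at {P}

BR_2 = {P}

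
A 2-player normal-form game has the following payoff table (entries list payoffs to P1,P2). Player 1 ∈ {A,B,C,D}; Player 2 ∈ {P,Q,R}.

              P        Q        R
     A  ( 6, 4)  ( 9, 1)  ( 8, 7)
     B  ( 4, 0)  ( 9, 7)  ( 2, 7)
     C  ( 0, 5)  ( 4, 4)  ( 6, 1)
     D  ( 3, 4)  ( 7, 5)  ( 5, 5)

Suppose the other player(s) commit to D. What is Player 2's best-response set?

u_2(P vs D) = 4
u_2(Q vs D) = 5
u_2(R vs D) = 5
max payoff 5 at {Q,R}

argmax u_2 = {Q,R}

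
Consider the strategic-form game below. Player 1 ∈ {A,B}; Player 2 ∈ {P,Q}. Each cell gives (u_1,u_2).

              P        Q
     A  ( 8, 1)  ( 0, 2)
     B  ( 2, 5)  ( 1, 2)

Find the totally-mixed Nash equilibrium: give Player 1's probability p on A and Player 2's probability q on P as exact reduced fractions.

P1 mixes 3/4 on A; P2 mixes 1/7 on P

P1 indiff ⇒ q·8+(1-q)·0 = q·2+(1-q)·1 ⇒ q(6) = (1-q)(1) ⇒ q = 1/7
P2 indiff ⇒ p·1+(1-p)·5 = p·2+(1-p)·2 ⇒ p(-1) = (1-p)(-3) ⇒ p = 3/4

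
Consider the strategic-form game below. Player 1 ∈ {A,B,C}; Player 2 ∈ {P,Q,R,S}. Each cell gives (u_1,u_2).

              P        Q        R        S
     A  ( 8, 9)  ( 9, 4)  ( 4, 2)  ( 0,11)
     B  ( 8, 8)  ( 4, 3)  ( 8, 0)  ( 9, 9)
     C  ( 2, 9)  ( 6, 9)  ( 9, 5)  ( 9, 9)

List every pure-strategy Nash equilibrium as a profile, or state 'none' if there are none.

Nash profiles: (B,S), (C,S)

(A,P): not NE [P2→S gives 11>9]
(A,Q): not NE [P2→S gives 11>4]
(A,R): not NE [P1→C gives 9>4; P2→S gives 11>2]
(A,S): not NE [P1→C gives 9>0]
(B,P): not NE [P2→S gives 9>8]
(B,Q): not NE [P1→A gives 9>4; P2→S gives 9>3]
(B,R): not NE [P1→C gives 9>8; P2→S gives 9>0]
(B,S): NE
(C,P): not NE [P1→B gives 8>2]
(C,Q): not NE [P1→A gives 9>6]
(C,R): not NE [P2→S gives 9>5]
(C,S): NE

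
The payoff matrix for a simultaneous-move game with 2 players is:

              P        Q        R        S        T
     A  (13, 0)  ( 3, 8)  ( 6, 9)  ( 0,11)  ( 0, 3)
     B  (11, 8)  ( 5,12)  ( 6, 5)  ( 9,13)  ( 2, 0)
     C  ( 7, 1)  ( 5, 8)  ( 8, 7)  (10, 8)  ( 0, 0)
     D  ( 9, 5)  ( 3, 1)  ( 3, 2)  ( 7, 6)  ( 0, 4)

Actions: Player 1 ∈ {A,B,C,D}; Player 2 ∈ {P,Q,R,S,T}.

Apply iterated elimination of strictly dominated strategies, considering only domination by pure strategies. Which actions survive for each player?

Survivors P1:{B,C} P2:{Q,S}

P1 drop D (B beats it: P:11>9 Q:5>3 R:6>3 S:9>7 T:2>0)
P2 drop P (Q beats it: A:8>0 B:12>8 C:8>1)
P2 drop R (S beats it: A:11>9 B:13>5 C:8>7)
P1 drop A (B beats it: Q:5>3 S:9>0 T:2>0)
P2 drop T (Q beats it: B:12>0 C:8>0)
P1→{B,C} P2→{Q,S}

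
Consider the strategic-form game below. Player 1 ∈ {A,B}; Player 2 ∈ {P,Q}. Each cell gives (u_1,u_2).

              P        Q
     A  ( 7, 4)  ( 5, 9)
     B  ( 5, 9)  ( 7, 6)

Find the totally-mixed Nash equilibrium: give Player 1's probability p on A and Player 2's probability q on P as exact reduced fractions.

P1 indiff ⇒ q·7+(1-q)·5 = q·5+(1-q)·7 ⇒ q(2) = (1-q)(2) ⇒ q = 1/2
P2 indiff ⇒ p·4+(1-p)·9 = p·9+(1-p)·6 ⇒ p(-5) = (1-p)(-3) ⇒ p = 3/8

(p,q) = (3/8, 1/2)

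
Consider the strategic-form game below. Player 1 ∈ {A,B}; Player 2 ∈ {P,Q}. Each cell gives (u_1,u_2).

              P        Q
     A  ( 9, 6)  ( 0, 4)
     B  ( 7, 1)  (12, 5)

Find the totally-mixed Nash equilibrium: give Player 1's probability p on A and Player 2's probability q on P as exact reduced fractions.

P1 mixes 2/3 on A; P2 mixes 6/7 on P

P1 indiff ⇒ q·9+(1-q)·0 = q·7+(1-q)·12 ⇒ q(2) = (1-q)(12) ⇒ q = 6/7
P2 indiff ⇒ p·6+(1-p)·1 = p·4+(1-p)·5 ⇒ p(2) = (1-p)(4) ⇒ p = 2/3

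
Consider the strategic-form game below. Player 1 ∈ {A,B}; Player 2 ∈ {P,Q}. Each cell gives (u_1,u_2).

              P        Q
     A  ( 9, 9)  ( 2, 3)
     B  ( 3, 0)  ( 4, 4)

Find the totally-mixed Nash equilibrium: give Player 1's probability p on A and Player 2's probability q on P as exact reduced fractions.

P1 indiff ⇒ q·9+(1-q)·2 = q·3+(1-q)·4 ⇒ q(6) = (1-q)(2) ⇒ q = 1/4
P2 indiff ⇒ p·9+(1-p)·0 = p·3+(1-p)·4 ⇒ p(6) = (1-p)(4) ⇒ p = 2/5

P1 mixes 2/5 on A; P2 mixes 1/4 on P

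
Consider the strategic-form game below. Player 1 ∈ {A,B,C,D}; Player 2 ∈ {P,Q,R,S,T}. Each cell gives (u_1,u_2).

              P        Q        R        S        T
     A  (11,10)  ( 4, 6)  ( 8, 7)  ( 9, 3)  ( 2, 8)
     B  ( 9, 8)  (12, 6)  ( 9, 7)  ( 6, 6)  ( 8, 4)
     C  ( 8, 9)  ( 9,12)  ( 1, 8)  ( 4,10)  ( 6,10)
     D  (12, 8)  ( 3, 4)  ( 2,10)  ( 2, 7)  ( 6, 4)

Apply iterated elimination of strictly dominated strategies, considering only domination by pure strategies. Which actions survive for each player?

Remaining: P1:{A,B,D} P2:{P,R}

P1 drop C (B beats it: P:9>8 Q:12>9 R:9>1 S:6>4 T:8>6)
P2 drop Q (P beats it: A:10>6 B:8>6 D:8>4)
P2 drop S (P beats it: A:10>3 B:8>6 D:8>7)
P2 drop T (P beats it: A:10>8 B:8>4 D:8>4)
P1→{A,B,D} P2→{P,R}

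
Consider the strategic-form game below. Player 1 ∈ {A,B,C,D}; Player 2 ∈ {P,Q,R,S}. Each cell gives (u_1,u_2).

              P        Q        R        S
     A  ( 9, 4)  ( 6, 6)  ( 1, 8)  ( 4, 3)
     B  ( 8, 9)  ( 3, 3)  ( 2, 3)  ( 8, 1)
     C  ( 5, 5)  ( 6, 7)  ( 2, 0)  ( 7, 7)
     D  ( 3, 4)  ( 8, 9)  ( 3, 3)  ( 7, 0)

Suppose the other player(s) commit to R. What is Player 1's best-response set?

argmax u_1 = {D}

u_1(A vs R) = 1
u_1(B vs R) = 2
u_1(C vs R) = 2
u_1(D vs R) = 3
max payoff 3 at {D}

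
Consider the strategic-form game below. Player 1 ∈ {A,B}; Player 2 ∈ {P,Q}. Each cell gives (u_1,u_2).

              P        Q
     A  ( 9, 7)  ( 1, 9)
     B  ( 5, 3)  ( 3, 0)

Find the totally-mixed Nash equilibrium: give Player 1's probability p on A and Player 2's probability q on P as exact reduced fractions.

(p,q) = (3/5, 1/3)

P1 indiff ⇒ q·9+(1-q)·1 = q·5+(1-q)·3 ⇒ q(4) = (1-q)(2) ⇒ q = 1/3
P2 indiff ⇒ p·7+(1-p)·3 = p·9+(1-p)·0 ⇒ p(-2) = (1-p)(-3) ⇒ p = 3/5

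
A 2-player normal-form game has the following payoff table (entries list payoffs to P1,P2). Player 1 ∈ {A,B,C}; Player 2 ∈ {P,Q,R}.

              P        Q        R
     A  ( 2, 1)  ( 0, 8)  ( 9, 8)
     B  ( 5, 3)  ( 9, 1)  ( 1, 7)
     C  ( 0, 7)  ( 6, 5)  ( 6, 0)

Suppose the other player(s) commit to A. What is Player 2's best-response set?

u_2(P vs A) = 1
u_2(Q vs A) = 8
u_2(R vs A) = 8
max payoff 8 at {Q,R}

argmax u_2 = {Q,R}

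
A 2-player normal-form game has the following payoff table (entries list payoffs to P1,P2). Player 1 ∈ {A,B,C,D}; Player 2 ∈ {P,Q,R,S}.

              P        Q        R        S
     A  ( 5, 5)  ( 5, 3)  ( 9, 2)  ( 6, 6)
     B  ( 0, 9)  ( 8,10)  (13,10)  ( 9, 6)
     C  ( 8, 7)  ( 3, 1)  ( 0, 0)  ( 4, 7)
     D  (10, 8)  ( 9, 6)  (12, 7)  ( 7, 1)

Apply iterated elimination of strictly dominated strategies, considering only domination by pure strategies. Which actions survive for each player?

Remaining: P1:{B,D} P2:{P,Q,R}

P1 drop A (D beats it: P:10>5 Q:9>5 R:12>9 S:7>6)
P1 drop C (D beats it: P:10>8 Q:9>3 R:12>0 S:7>4)
P2 drop S (P beats it: B:9>6 D:8>1)
P1→{B,D} P2→{P,Q,R}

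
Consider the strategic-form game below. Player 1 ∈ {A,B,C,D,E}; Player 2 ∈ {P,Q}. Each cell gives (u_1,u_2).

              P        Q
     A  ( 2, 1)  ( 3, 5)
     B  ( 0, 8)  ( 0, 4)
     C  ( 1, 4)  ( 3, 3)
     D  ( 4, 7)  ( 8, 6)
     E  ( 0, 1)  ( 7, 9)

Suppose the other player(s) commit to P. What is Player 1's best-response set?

argmax u_1 = {D}

u_1(A vs P) = 2
u_1(B vs P) = 0
u_1(C vs P) = 1
u_1(D vs P) = 4
u_1(E vs P) = 0
max payoff 4 at {D}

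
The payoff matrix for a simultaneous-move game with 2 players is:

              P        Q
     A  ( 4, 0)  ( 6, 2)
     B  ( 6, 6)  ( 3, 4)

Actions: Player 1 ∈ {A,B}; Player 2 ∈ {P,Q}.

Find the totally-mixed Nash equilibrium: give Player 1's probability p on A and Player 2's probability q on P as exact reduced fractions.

p=1/2, q=3/5

P1 indiff ⇒ q·4+(1-q)·6 = q·6+(1-q)·3 ⇒ q(-2) = (1-q)(-3) ⇒ q = 3/5
P2 indiff ⇒ p·0+(1-p)·6 = p·2+(1-p)·4 ⇒ p(-2) = (1-p)(-2) ⇒ p = 1/2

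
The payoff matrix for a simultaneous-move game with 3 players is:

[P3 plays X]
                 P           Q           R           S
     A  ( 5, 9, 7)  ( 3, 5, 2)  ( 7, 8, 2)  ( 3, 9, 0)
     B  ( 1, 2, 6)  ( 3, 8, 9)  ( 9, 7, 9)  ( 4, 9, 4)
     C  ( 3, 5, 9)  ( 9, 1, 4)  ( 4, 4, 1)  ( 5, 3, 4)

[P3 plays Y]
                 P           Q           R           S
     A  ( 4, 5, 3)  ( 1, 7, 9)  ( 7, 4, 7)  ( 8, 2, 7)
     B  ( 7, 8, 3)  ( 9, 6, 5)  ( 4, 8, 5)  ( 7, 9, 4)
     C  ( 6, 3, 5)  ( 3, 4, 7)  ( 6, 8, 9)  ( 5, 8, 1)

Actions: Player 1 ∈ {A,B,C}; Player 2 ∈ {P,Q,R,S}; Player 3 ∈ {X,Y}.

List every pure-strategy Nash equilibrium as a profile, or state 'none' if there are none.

(A,P,X): NE
(A,P,Y): not NE [P1→B gives 7>4; P2→Q gives 7>5; P3→X gives 7>3]
(A,Q,X): not NE [P1→C gives 9>3; P2→S gives 9>5; P3→Y gives 9>2]
(A,Q,Y): not NE [P1→B gives 9>1]
(A,R,X): not NE [P1→B gives 9>7; P2→S gives 9>8; P3→Y gives 7>2]
(A,R,Y): not NE [P2→Q gives 7>4]
(A,S,X): not NE [P1→C gives 5>3; P3→Y gives 7>0]
(A,S,Y): not NE [P2→Q gives 7>2]
(B,P,X): not NE [P1→A gives 5>1; P2→S gives 9>2]
(B,P,Y): not NE [P2→S gives 9>8; P3→X gives 6>3]
(B,Q,X): not NE [P1→C gives 9>3; P2→S gives 9>8]
(B,Q,Y): not NE [P2→S gives 9>6; P3→X gives 9>5]
(B,R,X): not NE [P2→S gives 9>7]
(B,R,Y): not NE [P1→A gives 7>4; P2→S gives 9>8; P3→X gives 9>5]
(B,S,X): not NE [P1→C gives 5>4]
(B,S,Y): not NE [P1→A gives 8>7]
(C,P,X): not NE [P1→A gives 5>3]
(C,P,Y): not NE [P1→B gives 7>6; P2→S gives 8>3; P3→X gives 9>5]
(C,Q,X): not NE [P2→P gives 5>1; P3→Y gives 7>4]
(C,Q,Y): not NE [P1→B gives 9>3; P2→S gives 8>4]
(C,R,X): not NE [P1→B gives 9>4; P2→P gives 5>4; P3→Y gives 9>1]
(C,R,Y): not NE [P1→A gives 7>6]
(C,S,X): not NE [P2→P gives 5>3]
(C,S,Y): not NE [P1→A gives 8>5; P3→X gives 4>1]

Nash profiles: (A,P,X)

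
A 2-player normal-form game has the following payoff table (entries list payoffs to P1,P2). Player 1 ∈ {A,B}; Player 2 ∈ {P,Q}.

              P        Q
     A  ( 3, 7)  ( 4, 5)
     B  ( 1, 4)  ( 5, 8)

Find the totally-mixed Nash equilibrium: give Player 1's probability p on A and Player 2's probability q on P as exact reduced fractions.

P1 indiff ⇒ q·3+(1-q)·4 = q·1+(1-q)·5 ⇒ q(2) = (1-q)(1) ⇒ q = 1/3
P2 indiff ⇒ p·7+(1-p)·4 = p·5+(1-p)·8 ⇒ p(2) = (1-p)(4) ⇒ p = 2/3

P1 mixes 2/3 on A; P2 mixes 1/3 on P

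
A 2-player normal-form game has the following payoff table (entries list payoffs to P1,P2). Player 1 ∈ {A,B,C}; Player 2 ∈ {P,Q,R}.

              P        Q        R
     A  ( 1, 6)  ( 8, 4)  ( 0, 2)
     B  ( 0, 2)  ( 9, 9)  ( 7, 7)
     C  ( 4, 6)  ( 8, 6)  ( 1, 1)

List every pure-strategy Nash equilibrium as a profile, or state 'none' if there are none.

NE set: (B,Q), (C,P)

(A,P): not NE [P1→C gives 4>1]
(A,Q): not NE [P1→B gives 9>8; P2→P gives 6>4]
(A,R): not NE [P1→B gives 7>0; P2→P gives 6>2]
(B,P): not NE [P1→C gives 4>0; P2→Q gives 9>2]
(B,Q): NE
(B,R): not NE [P2→Q gives 9>7]
(C,P): NE
(C,Q): not NE [P1→B gives 9>8]
(C,R): not NE [P1→B gives 7>1; P2→Q gives 6>1]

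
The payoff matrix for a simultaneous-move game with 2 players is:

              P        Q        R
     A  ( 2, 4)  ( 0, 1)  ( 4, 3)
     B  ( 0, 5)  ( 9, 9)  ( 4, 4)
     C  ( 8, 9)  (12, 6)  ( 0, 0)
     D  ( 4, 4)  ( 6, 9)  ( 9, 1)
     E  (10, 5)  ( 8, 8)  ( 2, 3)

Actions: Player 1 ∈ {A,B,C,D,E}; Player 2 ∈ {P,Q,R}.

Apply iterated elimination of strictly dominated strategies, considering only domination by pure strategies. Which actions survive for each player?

P1 drop A (D beats it: P:4>2 Q:6>0 R:9>4)
P2 drop R (P beats it: B:5>4 C:9>0 D:4>1 E:5>3)
P1 drop B (C beats it: P:8>0 Q:12>9)
P1 drop D (C beats it: P:8>4 Q:12>6)
P1→{C,E} P2→{P,Q}

IESDS → P1:{C,E} P2:{P,Q}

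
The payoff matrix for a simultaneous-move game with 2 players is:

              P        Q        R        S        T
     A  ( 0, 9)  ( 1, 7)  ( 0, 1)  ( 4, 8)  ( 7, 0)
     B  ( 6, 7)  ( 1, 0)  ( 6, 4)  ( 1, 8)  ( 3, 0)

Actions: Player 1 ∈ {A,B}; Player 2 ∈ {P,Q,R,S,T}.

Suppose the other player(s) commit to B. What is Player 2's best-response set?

u_2(P vs B) = 7
u_2(Q vs B) = 0
u_2(R vs B) = 4
u_2(S vs B) = 8
u_2(T vs B) = 0
max payoff 8 at {S}

P2 best: {S}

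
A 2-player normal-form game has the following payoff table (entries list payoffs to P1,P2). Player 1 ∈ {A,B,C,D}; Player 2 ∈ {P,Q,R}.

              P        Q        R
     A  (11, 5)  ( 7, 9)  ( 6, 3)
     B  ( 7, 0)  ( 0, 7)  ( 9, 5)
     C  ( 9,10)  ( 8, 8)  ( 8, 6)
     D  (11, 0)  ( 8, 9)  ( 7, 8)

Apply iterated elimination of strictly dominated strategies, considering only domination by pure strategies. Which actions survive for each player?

P2 drop R (Q beats it: A:9>3 B:7>5 C:8>6 D:9>8)
P1 drop B (A beats it: P:11>7 Q:7>0)
P1→{A,C,D} P2→{P,Q}

IESDS → P1:{A,C,D} P2:{P,Q}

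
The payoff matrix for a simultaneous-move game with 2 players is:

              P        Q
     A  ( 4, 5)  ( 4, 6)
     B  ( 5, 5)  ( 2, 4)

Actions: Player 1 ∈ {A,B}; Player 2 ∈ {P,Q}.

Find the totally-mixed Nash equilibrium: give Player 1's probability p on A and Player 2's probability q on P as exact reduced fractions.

p=1/2, q=2/3

P1 indiff ⇒ q·4+(1-q)·4 = q·5+(1-q)·2 ⇒ q(-1) = (1-q)(-2) ⇒ q = 2/3
P2 indiff ⇒ p·5+(1-p)·5 = p·6+(1-p)·4 ⇒ p(-1) = (1-p)(-1) ⇒ p = 1/2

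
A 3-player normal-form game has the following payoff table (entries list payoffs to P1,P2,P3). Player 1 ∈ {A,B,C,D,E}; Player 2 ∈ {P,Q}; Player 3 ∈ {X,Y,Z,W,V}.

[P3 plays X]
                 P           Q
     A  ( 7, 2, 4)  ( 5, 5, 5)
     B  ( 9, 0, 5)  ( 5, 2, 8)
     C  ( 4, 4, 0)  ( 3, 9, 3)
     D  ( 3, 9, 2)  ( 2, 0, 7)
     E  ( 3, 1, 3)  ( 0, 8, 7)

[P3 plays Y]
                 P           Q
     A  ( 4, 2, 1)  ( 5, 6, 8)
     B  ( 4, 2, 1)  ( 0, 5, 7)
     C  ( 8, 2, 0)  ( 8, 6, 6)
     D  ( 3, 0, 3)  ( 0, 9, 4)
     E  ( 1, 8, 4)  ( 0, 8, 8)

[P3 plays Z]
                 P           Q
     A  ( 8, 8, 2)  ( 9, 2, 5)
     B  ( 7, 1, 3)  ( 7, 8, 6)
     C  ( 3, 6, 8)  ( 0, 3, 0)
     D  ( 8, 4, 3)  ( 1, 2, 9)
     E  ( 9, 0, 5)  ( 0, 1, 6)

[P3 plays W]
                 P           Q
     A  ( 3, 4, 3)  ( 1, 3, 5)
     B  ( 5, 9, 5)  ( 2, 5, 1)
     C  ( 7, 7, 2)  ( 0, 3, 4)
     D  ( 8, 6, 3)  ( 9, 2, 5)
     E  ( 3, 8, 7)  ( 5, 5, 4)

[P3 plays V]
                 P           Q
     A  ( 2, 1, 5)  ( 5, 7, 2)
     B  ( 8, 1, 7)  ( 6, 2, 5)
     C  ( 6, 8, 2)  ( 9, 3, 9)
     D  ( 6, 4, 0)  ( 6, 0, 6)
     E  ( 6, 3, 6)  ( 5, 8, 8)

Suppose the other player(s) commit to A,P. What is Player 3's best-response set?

BR_3 = {V}

u_3(X vs A,P) = 4
u_3(Y vs A,P) = 1
u_3(Z vs A,P) = 2
u_3(W vs A,P) = 3
u_3(V vs A,P) = 5
max payoff 5 at {V}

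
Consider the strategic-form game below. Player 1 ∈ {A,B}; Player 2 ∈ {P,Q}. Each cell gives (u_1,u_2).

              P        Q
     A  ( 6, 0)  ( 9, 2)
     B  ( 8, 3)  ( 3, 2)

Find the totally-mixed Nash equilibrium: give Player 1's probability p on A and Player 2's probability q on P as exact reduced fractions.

P1 indiff ⇒ q·6+(1-q)·9 = q·8+(1-q)·3 ⇒ q(-2) = (1-q)(-6) ⇒ q = 3/4
P2 indiff ⇒ p·0+(1-p)·3 = p·2+(1-p)·2 ⇒ p(-2) = (1-p)(-1) ⇒ p = 1/3

p=1/3, q=3/4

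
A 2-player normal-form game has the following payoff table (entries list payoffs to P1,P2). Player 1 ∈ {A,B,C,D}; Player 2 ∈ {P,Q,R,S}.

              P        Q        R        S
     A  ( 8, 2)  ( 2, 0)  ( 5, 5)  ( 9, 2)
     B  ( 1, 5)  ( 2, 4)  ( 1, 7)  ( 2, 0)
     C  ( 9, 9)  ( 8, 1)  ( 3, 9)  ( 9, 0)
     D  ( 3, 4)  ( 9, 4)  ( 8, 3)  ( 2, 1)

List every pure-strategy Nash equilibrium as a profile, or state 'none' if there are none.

(A,P): not NE [P1→C gives 9>8; P2→R gives 5>2]
(A,Q): not NE [P1→D gives 9>2; P2→R gives 5>0]
(A,R): not NE [P1→D gives 8>5]
(A,S): not NE [P2→R gives 5>2]
(B,P): not NE [P1→C gives 9>1; P2→R gives 7>5]
(B,Q): not NE [P1→D gives 9>2; P2→R gives 7>4]
(B,R): not NE [P1→D gives 8>1]
(B,S): not NE [P1→C gives 9>2; P2→R gives 7>0]
(C,P): NE
(C,Q): not NE [P1→D gives 9>8; P2→R gives 9>1]
(C,R): not NE [P1→D gives 8>3]
(C,S): not NE [P2→R gives 9>0]
(D,P): not NE [P1→C gives 9>3]
(D,Q): NE
(D,R): not NE [P2→Q gives 4>3]
(D,S): not NE [P1→C gives 9>2; P2→Q gives 4>1]

NE set: (C,P), (D,Q)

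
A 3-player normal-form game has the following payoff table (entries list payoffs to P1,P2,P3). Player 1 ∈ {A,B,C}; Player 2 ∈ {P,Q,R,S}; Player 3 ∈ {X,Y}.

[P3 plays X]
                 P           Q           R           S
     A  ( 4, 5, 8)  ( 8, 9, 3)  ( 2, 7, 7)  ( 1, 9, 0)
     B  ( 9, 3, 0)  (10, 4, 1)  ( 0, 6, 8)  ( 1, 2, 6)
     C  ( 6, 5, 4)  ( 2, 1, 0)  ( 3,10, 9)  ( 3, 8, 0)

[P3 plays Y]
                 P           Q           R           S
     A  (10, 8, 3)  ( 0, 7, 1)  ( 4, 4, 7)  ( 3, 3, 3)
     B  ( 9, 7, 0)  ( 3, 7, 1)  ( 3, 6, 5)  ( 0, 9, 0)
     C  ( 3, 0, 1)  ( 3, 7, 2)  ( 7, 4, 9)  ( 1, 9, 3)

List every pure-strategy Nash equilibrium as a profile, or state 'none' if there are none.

(A,P,X): not NE [P1→B gives 9>4; P2→S gives 9>5]
(A,P,Y): not NE [P3→X gives 8>3]
(A,Q,X): not NE [P1→B gives 10>8]
(A,Q,Y): not NE [P1→C gives 3>0; P2→P gives 8>7; P3→X gives 3>1]
(A,R,X): not NE [P1→C gives 3>2; P2→S gives 9>7]
(A,R,Y): not NE [P1→C gives 7>4; P2→P gives 8>4]
(A,S,X): not NE [P1→C gives 3>1; P3→Y gives 3>0]
(A,S,Y): not NE [P2→P gives 8>3]
(B,P,X): not NE [P2→R gives 6>3]
(B,P,Y): not NE [P1→A gives 10>9; P2→S gives 9>7]
(B,Q,X): not NE [P2→R gives 6>4]
(B,Q,Y): not NE [P2→S gives 9>7]
(B,R,X): not NE [P1→C gives 3>0]
(B,R,Y): not NE [P1→C gives 7>3; P2→S gives 9>6; P3→X gives 8>5]
(B,S,X): not NE [P1→C gives 3>1; P2→R gives 6>2]
(B,S,Y): not NE [P1→A gives 3>0; P3→X gives 6>0]
(C,P,X): not NE [P1→B gives 9>6; P2→R gives 10>5]
(C,P,Y): not NE [P1→A gives 10>3; P2→S gives 9>0; P3→X gives 4>1]
(C,Q,X): not NE [P1→B gives 10>2; P2→R gives 10>1; P3→Y gives 2>0]
(C,Q,Y): not NE [P2→S gives 9>7]
(C,R,X): NE
(C,R,Y): not NE [P2→S gives 9>4]
(C,S,X): not NE [P2→R gives 10>8; P3→Y gives 3>0]
(C,S,Y): not NE [P1→A gives 3>1]

PSNE = {(C,R,X)}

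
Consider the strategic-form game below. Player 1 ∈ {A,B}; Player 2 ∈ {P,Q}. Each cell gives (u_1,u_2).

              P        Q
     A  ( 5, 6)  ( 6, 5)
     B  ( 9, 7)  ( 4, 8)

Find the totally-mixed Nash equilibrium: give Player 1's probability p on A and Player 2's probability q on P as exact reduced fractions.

p=1/2, q=1/3

P1 indiff ⇒ q·5+(1-q)·6 = q·9+(1-q)·4 ⇒ q(-4) = (1-q)(-2) ⇒ q = 1/3
P2 indiff ⇒ p·6+(1-p)·7 = p·5+(1-p)·8 ⇒ p(1) = (1-p)(1) ⇒ p = 1/2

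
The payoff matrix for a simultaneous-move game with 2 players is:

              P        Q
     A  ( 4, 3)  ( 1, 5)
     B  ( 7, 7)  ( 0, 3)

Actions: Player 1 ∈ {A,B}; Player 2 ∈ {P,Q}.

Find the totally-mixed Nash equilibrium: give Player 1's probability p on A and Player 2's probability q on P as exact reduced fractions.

P1 mixes 2/3 on A; P2 mixes 1/4 on P

P1 indiff ⇒ q·4+(1-q)·1 = q·7+(1-q)·0 ⇒ q(-3) = (1-q)(-1) ⇒ q = 1/4
P2 indiff ⇒ p·3+(1-p)·7 = p·5+(1-p)·3 ⇒ p(-2) = (1-p)(-4) ⇒ p = 2/3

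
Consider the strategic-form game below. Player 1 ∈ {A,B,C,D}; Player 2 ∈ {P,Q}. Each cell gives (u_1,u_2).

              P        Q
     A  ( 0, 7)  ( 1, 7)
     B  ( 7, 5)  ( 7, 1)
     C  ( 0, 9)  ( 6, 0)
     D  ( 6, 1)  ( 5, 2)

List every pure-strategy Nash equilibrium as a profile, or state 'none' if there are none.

(A,P): not NE [P1→B gives 7>0]
(A,Q): not NE [P1→B gives 7>1]
(B,P): NE
(B,Q): not NE [P2→P gives 5>1]
(C,P): not NE [P1→B gives 7>0]
(C,Q): not NE [P1→B gives 7>6; P2→P gives 9>0]
(D,P): not NE [P1→B gives 7>6; P2→Q gives 2>1]
(D,Q): not NE [P1→B gives 7>5]

PSNE = {(B,P)}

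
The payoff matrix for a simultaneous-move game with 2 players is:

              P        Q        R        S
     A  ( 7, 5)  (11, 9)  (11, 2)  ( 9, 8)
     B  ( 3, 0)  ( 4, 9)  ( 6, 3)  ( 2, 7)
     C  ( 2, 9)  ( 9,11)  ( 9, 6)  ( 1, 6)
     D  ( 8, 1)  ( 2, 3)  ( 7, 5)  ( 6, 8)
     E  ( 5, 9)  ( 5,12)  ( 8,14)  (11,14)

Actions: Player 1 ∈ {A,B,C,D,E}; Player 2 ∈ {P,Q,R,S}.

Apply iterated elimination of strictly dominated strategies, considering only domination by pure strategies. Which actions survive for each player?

P1 drop B (A beats it: P:7>3 Q:11>4 R:11>6 S:9>2)
P1 drop C (A beats it: P:7>2 Q:11>9 R:11>9 S:9>1)
P2 drop P (Q beats it: A:9>5 D:3>1 E:12>9)
P1 drop D (A beats it: Q:11>2 R:11>7 S:9>6)
P1→{A,E} P2→{Q,R,S}

Remaining: P1:{A,E} P2:{Q,R,S}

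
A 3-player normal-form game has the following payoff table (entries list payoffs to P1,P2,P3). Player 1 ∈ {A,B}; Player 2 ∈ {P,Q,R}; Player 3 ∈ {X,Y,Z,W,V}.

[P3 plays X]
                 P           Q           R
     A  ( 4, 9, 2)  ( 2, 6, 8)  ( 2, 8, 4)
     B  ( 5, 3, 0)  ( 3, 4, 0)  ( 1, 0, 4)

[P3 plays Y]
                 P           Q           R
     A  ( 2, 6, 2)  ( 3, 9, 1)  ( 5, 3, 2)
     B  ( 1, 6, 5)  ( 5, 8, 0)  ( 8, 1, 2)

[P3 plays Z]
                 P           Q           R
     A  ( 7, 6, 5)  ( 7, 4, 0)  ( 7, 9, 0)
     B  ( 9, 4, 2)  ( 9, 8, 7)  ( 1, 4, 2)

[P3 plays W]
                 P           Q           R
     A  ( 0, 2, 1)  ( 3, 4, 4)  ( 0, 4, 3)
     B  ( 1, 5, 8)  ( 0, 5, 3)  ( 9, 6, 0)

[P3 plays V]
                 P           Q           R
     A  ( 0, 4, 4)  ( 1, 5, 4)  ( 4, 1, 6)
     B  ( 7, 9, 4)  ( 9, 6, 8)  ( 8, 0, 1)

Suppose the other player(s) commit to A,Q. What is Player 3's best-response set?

u_3(X vs A,Q) = 8
u_3(Y vs A,Q) = 1
u_3(Z vs A,Q) = 0
u_3(W vs A,Q) = 4
u_3(V vs A,Q) = 4
max payoff 8 at {X}

P3 best: {X}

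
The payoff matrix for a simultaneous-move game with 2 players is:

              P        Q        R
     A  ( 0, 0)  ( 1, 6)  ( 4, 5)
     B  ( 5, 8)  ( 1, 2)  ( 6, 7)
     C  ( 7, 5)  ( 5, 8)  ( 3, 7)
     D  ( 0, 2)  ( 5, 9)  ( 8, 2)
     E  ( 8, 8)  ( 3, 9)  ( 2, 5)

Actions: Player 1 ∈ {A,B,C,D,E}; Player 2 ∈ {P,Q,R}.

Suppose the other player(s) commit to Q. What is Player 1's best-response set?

u_1(A vs Q) = 1
u_1(B vs Q) = 1
u_1(C vs Q) = 5
u_1(D vs Q) = 5
u_1(E vs Q) = 3
max payoff 5 at {C,D}

P1 best: {C,D}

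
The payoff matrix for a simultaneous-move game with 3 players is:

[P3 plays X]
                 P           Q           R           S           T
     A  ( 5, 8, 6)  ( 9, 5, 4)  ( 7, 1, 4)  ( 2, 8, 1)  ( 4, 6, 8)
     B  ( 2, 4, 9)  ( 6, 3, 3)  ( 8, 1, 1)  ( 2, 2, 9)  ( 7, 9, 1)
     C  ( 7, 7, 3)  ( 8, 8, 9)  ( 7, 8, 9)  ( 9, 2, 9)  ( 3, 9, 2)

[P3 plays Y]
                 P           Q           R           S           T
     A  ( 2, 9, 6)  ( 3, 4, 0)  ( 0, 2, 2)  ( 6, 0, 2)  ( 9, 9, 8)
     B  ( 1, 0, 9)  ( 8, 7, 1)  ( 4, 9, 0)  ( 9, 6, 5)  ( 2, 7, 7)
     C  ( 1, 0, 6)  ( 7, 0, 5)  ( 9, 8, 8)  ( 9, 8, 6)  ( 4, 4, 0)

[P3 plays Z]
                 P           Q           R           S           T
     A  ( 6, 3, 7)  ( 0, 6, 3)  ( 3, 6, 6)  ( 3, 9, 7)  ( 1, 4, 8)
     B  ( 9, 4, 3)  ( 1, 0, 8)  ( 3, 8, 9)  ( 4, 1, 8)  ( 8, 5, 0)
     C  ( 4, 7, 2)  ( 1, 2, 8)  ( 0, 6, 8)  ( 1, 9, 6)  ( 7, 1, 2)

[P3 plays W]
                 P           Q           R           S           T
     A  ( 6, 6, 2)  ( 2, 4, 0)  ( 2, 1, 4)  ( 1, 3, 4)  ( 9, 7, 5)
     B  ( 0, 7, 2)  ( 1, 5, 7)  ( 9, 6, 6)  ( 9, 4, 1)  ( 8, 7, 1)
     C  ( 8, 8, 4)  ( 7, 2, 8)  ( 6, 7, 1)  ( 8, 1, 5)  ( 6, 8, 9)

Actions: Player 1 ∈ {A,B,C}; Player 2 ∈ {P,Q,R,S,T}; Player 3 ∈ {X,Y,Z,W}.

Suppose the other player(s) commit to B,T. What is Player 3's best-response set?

BR_3 = {Y}

u_3(X vs B,T) = 1
u_3(Y vs B,T) = 7
u_3(Z vs B,T) = 0
u_3(W vs B,T) = 1
max payoff 7 at {Y}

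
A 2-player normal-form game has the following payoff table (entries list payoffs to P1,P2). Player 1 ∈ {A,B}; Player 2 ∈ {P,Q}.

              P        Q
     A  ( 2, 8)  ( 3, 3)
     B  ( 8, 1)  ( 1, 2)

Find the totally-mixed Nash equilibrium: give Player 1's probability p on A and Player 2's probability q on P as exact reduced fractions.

P1 mixes 1/6 on A; P2 mixes 1/4 on P

P1 indiff ⇒ q·2+(1-q)·3 = q·8+(1-q)·1 ⇒ q(-6) = (1-q)(-2) ⇒ q = 1/4
P2 indiff ⇒ p·8+(1-p)·1 = p·3+(1-p)·2 ⇒ p(5) = (1-p)(1) ⇒ p = 1/6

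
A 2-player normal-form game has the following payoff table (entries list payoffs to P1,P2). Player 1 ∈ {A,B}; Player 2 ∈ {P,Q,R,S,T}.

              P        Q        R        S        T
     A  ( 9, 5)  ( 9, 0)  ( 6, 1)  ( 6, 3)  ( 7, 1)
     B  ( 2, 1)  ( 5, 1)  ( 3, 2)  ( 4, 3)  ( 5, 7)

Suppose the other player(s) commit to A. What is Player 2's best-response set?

u_2(P vs A) = 5
u_2(Q vs A) = 0
u_2(R vs A) = 1
u_2(S vs A) = 3
u_2(T vs A) = 1
max payoff 5 at {P}

argmax u_2 = {P}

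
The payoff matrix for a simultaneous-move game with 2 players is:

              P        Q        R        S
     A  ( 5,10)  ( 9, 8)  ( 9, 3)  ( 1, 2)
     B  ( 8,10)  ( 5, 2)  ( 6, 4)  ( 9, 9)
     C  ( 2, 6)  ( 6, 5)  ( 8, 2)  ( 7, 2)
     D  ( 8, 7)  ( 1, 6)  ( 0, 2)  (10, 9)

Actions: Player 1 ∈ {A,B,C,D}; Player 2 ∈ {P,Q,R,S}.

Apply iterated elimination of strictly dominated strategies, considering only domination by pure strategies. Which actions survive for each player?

Survivors P1:{B,D} P2:{P,S}

P2 drop Q (P beats it: A:10>8 B:10>2 C:6>5 D:7>6)
P2 drop R (P beats it: A:10>3 B:10>4 C:6>2 D:7>2)
P1 drop A (B beats it: P:8>5 S:9>1)
P1 drop C (B beats it: P:8>2 S:9>7)
P1→{B,D} P2→{P,S}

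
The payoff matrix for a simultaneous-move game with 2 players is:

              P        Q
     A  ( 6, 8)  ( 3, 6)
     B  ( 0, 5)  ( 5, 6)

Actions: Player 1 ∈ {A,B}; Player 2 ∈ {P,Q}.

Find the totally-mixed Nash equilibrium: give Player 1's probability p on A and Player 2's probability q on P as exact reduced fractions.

P1 mixes 1/3 on A; P2 mixes 1/4 on P

P1 indiff ⇒ q·6+(1-q)·3 = q·0+(1-q)·5 ⇒ q(6) = (1-q)(2) ⇒ q = 1/4
P2 indiff ⇒ p·8+(1-p)·5 = p·6+(1-p)·6 ⇒ p(2) = (1-p)(1) ⇒ p = 1/3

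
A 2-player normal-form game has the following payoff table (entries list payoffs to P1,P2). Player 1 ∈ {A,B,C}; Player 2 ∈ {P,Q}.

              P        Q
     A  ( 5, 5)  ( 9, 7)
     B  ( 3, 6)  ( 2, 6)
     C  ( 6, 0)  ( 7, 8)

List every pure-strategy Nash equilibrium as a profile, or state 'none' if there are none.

(A,P): not NE [P1→C gives 6>5; P2→Q gives 7>5]
(A,Q): NE
(B,P): not NE [P1→C gives 6>3]
(B,Q): not NE [P1→A gives 9>2]
(C,P): not NE [P2→Q gives 8>0]
(C,Q): not NE [P1→A gives 9>7]

PSNE = {(A,Q)}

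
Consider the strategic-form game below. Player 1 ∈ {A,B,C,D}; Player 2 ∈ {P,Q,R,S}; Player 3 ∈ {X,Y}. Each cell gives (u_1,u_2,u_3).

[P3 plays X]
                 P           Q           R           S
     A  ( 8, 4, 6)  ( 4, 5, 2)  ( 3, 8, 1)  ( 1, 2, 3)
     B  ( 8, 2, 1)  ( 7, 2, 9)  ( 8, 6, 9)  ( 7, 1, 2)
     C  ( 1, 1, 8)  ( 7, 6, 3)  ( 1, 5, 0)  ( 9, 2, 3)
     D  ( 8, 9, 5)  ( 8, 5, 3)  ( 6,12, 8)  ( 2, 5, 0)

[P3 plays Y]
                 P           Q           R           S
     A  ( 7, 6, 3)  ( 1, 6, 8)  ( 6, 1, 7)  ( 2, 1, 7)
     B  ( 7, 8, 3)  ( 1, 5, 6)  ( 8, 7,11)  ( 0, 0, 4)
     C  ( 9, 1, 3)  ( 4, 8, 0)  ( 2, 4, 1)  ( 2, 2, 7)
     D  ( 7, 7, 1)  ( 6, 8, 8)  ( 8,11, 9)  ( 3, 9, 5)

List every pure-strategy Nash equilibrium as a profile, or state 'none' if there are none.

(A,P,X): not NE [P2→R gives 8>4]
(A,P,Y): not NE [P1→C gives 9>7; P3→X gives 6>3]
(A,Q,X): not NE [P1→D gives 8>4; P2→R gives 8>5; P3→Y gives 8>2]
(A,Q,Y): not NE [P1→D gives 6>1]
(A,R,X): not NE [P1→B gives 8>3; P3→Y gives 7>1]
(A,R,Y): not NE [P1→D gives 8>6; P2→Q gives 6>1]
(A,S,X): not NE [P1→C gives 9>1; P2→R gives 8>2; P3→Y gives 7>3]
(A,S,Y): not NE [P1→D gives 3>2; P2→Q gives 6>1]
(B,P,X): not NE [P2→R gives 6>2; P3→Y gives 3>1]
(B,P,Y): not NE [P1→C gives 9>7]
(B,Q,X): not NE [P1→D gives 8>7; P2→R gives 6>2]
(B,Q,Y): not NE [P1→D gives 6>1; P2→P gives 8>5; P3→X gives 9>6]
(B,R,X): not NE [P3→Y gives 11>9]
(B,R,Y): not NE [P2→P gives 8>7]
(B,S,X): not NE [P1→C gives 9>7; P2→R gives 6>1; P3→Y gives 4>2]
(B,S,Y): not NE [P1→D gives 3>0; P2→P gives 8>0]
(C,P,X): not NE [P1→D gives 8>1; P2→Q gives 6>1]
(C,P,Y): not NE [P2→Q gives 8>1; P3→X gives 8>3]
(C,Q,X): not NE [P1→D gives 8>7]
(C,Q,Y): not NE [P1→D gives 6>4; P3→X gives 3>0]
(C,R,X): not NE [P1→B gives 8>1; P2→Q gives 6>5; P3→Y gives 1>0]
(C,R,Y): not NE [P1→D gives 8>2; P2→Q gives 8>4]
(C,S,X): not NE [P2→Q gives 6>2; P3→Y gives 7>3]
(C,S,Y): not NE [P1→D gives 3>2; P2→Q gives 8>2]
(D,P,X): not NE [P2→R gives 12>9]
(D,P,Y): not NE [P1→C gives 9>7; P2→R gives 11>7; P3→X gives 5>1]
(D,Q,X): not NE [P2→R gives 12>5; P3→Y gives 8>3]
(D,Q,Y): not NE [P2→R gives 11>8]
(D,R,X): not NE [P1→B gives 8>6; P3→Y gives 9>8]
(D,R,Y): NE
(D,S,X): not NE [P1→C gives 9>2; P2→R gives 12>5; P3→Y gives 5>0]
(D,S,Y): not NE [P2→R gives 11>9]

PSNE = {(D,R,Y)}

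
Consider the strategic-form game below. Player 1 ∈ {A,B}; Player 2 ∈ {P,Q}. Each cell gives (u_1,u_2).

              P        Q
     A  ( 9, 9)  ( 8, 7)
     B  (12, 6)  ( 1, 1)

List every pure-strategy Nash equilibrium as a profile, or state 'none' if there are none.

PSNE = {(B,P)}

(A,P): not NE [P1→B gives 12>9]
(A,Q): not NE [P2→P gives 9>7]
(B,P): NE
(B,Q): not NE [P1→A gives 8>1; P2→P gives 6>1]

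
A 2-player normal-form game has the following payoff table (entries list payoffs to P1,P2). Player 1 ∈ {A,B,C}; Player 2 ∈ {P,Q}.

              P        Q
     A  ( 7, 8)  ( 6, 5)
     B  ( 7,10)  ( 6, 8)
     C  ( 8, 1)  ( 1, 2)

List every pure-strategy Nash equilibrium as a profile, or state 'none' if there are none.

No pure NE.

(A,P): not NE [P1→C gives 8>7]
(A,Q): not NE [P2→P gives 8>5]
(B,P): not NE [P1→C gives 8>7]
(B,Q): not NE [P2→P gives 10>8]
(C,P): not NE [P2→Q gives 2>1]
(C,Q): not NE [P1→B gives 6>1]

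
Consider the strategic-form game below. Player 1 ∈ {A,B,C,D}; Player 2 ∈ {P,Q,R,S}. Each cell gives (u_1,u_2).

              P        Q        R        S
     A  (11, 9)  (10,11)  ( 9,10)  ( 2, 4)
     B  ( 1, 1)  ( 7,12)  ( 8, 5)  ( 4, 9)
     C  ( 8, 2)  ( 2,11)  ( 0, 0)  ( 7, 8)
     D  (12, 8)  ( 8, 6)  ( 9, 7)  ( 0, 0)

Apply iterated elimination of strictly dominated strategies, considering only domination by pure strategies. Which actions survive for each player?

Survivors P1:{A,D} P2:{P,Q,R}

P2 drop S (Q beats it: A:11>4 B:12>9 C:11>8 D:6>0)
P1 drop B (A beats it: P:11>1 Q:10>7 R:9>8)
P1 drop C (A beats it: P:11>8 Q:10>2 R:9>0)
P1→{A,D} P2→{P,Q,R}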